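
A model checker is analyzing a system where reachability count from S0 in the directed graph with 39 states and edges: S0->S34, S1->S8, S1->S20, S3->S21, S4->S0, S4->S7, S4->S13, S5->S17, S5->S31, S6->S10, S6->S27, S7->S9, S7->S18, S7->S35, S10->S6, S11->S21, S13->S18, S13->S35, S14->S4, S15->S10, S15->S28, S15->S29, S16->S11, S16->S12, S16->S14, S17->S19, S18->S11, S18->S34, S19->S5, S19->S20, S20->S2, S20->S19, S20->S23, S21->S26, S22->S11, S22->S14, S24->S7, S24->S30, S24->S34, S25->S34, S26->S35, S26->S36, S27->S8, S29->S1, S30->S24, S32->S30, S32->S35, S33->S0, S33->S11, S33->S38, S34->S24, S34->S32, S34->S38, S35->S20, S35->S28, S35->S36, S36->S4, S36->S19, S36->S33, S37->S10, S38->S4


BFS from S0:
  layer 0: {S0}
  layer 1: {S34}
  layer 2: {S24, S32, S38}
  layer 3: {S4, S7, S30, S35}
  layer 4: {S9, S13, S18, S20, S28, S36}
  layer 5: {S2, S11, S19, S23, S33}
  layer 6: {S5, S21}
  layer 7: {S17, S26, S31}
Reachable set: {S0, S2, S4, S5, S7, S9, S11, S13, S17, S18, S19, S20, S21, S23, S24, S26, S28, S30, S31, S32, S33, S34, S35, S36, S38}
Count = 25

25


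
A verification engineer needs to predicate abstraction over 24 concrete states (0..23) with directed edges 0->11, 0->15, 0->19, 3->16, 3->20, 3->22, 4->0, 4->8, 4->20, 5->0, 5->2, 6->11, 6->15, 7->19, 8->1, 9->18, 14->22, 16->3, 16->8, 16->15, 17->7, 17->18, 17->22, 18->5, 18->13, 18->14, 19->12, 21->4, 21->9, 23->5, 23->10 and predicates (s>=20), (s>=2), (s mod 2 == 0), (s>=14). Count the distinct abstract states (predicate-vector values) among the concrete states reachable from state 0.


BFS from 0:
Concrete reachable: {0, 11, 12, 15, 19}
Abstract via predicates (s>=20), (s>=2), (s mod 2 == 0), (s>=14):
  (0,0,1,0) <- {0}
  (0,1,0,0) <- {11}
  (0,1,0,1) <- {15, 19}
  (0,1,1,0) <- {12}
Distinct abstract states = 4

4


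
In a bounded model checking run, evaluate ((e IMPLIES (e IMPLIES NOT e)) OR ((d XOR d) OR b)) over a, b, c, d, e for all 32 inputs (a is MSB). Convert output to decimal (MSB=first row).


Formula: ((e IMPLIES (e IMPLIES NOT e)) OR ((d XOR d) OR b)) over a, b, c, d, e (32 rows)
Evaluate each row (bits = a,b,c,d,e, MSB first):
  row 0 [00000]: ((0 IMPLIES (0 IMPLIES NOT 0)) OR ((0 XOR 0) OR 0)) -> 1
  row 1 [00001]: ((1 IMPLIES (1 IMPLIES NOT 1)) OR ((0 XOR 0) OR 0)) -> 0
  row 2 [00010]: ((0 IMPLIES (0 IMPLIES NOT 0)) OR ((1 XOR 1) OR 0)) -> 1
  row 3 [00011]: ((1 IMPLIES (1 IMPLIES NOT 1)) OR ((1 XOR 1) OR 0)) -> 0
  row 4 [00100]: ((0 IMPLIES (0 IMPLIES NOT 0)) OR ((0 XOR 0) OR 0)) -> 1
  row 5 [00101]: ((1 IMPLIES (1 IMPLIES NOT 1)) OR ((0 XOR 0) OR 0)) -> 0
  row 6 [00110]: ((0 IMPLIES (0 IMPLIES NOT 0)) OR ((1 XOR 1) OR 0)) -> 1
  row 7 [00111]: ((1 IMPLIES (1 IMPLIES NOT 1)) OR ((1 XOR 1) OR 0)) -> 0
  row 8 [01000]: ((0 IMPLIES (0 IMPLIES NOT 0)) OR ((0 XOR 0) OR 1)) -> 1
  row 9 [01001]: ((1 IMPLIES (1 IMPLIES NOT 1)) OR ((0 XOR 0) OR 1)) -> 1
  row 10 [01010]: ((0 IMPLIES (0 IMPLIES NOT 0)) OR ((1 XOR 1) OR 1)) -> 1
  row 11 [01011]: ((1 IMPLIES (1 IMPLIES NOT 1)) OR ((1 XOR 1) OR 1)) -> 1
  row 12 [01100]: ((0 IMPLIES (0 IMPLIES NOT 0)) OR ((0 XOR 0) OR 1)) -> 1
  row 13 [01101]: ((1 IMPLIES (1 IMPLIES NOT 1)) OR ((0 XOR 0) OR 1)) -> 1
  row 14 [01110]: ((0 IMPLIES (0 IMPLIES NOT 0)) OR ((1 XOR 1) OR 1)) -> 1
  row 15 [01111]: ((1 IMPLIES (1 IMPLIES NOT 1)) OR ((1 XOR 1) OR 1)) -> 1
  row 16 [10000]: ((0 IMPLIES (0 IMPLIES NOT 0)) OR ((0 XOR 0) OR 0)) -> 1
  row 17 [10001]: ((1 IMPLIES (1 IMPLIES NOT 1)) OR ((0 XOR 0) OR 0)) -> 0
  row 18 [10010]: ((0 IMPLIES (0 IMPLIES NOT 0)) OR ((1 XOR 1) OR 0)) -> 1
  row 19 [10011]: ((1 IMPLIES (1 IMPLIES NOT 1)) OR ((1 XOR 1) OR 0)) -> 0
  row 20 [10100]: ((0 IMPLIES (0 IMPLIES NOT 0)) OR ((0 XOR 0) OR 0)) -> 1
  row 21 [10101]: ((1 IMPLIES (1 IMPLIES NOT 1)) OR ((0 XOR 0) OR 0)) -> 0
  row 22 [10110]: ((0 IMPLIES (0 IMPLIES NOT 0)) OR ((1 XOR 1) OR 0)) -> 1
  row 23 [10111]: ((1 IMPLIES (1 IMPLIES NOT 1)) OR ((1 XOR 1) OR 0)) -> 0
  row 24 [11000]: ((0 IMPLIES (0 IMPLIES NOT 0)) OR ((0 XOR 0) OR 1)) -> 1
  row 25 [11001]: ((1 IMPLIES (1 IMPLIES NOT 1)) OR ((0 XOR 0) OR 1)) -> 1
  row 26 [11010]: ((0 IMPLIES (0 IMPLIES NOT 0)) OR ((1 XOR 1) OR 1)) -> 1
  row 27 [11011]: ((1 IMPLIES (1 IMPLIES NOT 1)) OR ((1 XOR 1) OR 1)) -> 1
  row 28 [11100]: ((0 IMPLIES (0 IMPLIES NOT 0)) OR ((0 XOR 0) OR 1)) -> 1
  row 29 [11101]: ((1 IMPLIES (1 IMPLIES NOT 1)) OR ((0 XOR 0) OR 1)) -> 1
  row 30 [11110]: ((0 IMPLIES (0 IMPLIES NOT 0)) OR ((1 XOR 1) OR 1)) -> 1
  row 31 [11111]: ((1 IMPLIES (1 IMPLIES NOT 1)) OR ((1 XOR 1) OR 1)) -> 1
Full result column, 4 rows per line (a,b,c fixed per line; d,e runs 00..11 left to right):
  rows 0-3 [a,b,c=000]: 1010  = hex A
  rows 4-7 [a,b,c=001]: 1010  = hex A
  rows 8-11 [a,b,c=010]: 1111  = hex F
  rows 12-15 [a,b,c=011]: 1111  = hex F
  rows 16-19 [a,b,c=100]: 1010  = hex A
  rows 20-23 [a,b,c=101]: 1010  = hex A
  rows 24-27 [a,b,c=110]: 1111  = hex F
  rows 28-31 [a,b,c=111]: 1111  = hex F
Output column (row 0 .. row 31) = 10101010111111111010101011111111
Output column grouped in 4s = 1010 1010 1111 1111 1010 1010 1111 1111 = 0xAAFFAAFF
Convert to decimal digit by digit (value = value*16 + digit):
  A -> 10
  10*16 + 10 (A) = 170
  170*16 + 15 (F) = 2735
  2735*16 + 15 (F) = 43775
  43775*16 + 10 (A) = 700410
  700410*16 + 10 (A) = 11206570
  11206570*16 + 15 (F) = 179305135
  179305135*16 + 15 (F) = 2868882175
Decimal = 2868882175

2868882175


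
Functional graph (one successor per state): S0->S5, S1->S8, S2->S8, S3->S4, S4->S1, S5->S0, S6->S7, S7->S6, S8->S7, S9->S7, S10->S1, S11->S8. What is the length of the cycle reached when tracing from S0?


Trace from S0 until a state repeats:
  S0 -> S5 -> S0
S0 first seen at step 0, revisited at step 2.
Cycle length = 2 - 0 = 2

2


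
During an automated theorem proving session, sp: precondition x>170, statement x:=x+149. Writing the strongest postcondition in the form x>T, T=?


Formula: sp(P, x:=E) = exists old_x. (x = E[old_x/x]) AND P[old_x/x] (old_x is the value of x before the assignment; eliminate old_x by solving x = E[old_x/x] for old_x)
Step 1: Precondition P: x>170, i.e. old_x > 170
Step 2: Assignment gives x = old_x + 149, so old_x = x - 149
Step 3: Substitute into P: x - 149 > 170
Step 4: Simplify: x > 170+149 = 319

319


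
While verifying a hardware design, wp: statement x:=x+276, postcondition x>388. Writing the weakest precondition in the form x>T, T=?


Formula: wp(x:=E, P) = P[E/x] (substitute E for x in postcondition)
Step 1: Postcondition: x>388
Step 2: Substitute x+276 for x: x+276>388
Step 3: Solve for x: x > 388-276 = 112

112


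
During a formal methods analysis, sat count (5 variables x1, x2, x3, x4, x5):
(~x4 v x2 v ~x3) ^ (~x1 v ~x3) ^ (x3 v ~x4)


CNF with 3 clauses over 5 vars (32 assignments).
An assignment satisfies CNF iff every clause has >=1 true literal.
Check each row (bits = x1,x2,x3,x4,x5; clause T/F shown):
  row 0 [00000]: clauses=TTT -> 1
  row 1 [00001]: clauses=TTT -> 1
  row 2 [00010]: clauses=TTF -> 0
  row 3 [00011]: clauses=TTF -> 0
  row 4 [00100]: clauses=TTT -> 1
  row 5 [00101]: clauses=TTT -> 1
  row 6 [00110]: clauses=FTT -> 0
  row 7 [00111]: clauses=FTT -> 0
  row 8 [01000]: clauses=TTT -> 1
  row 9 [01001]: clauses=TTT -> 1
  row 10 [01010]: clauses=TTF -> 0
  row 11 [01011]: clauses=TTF -> 0
  row 12 [01100]: clauses=TTT -> 1
  row 13 [01101]: clauses=TTT -> 1
  row 14 [01110]: clauses=TTT -> 1
  row 15 [01111]: clauses=TTT -> 1
  row 16 [10000]: clauses=TTT -> 1
  row 17 [10001]: clauses=TTT -> 1
  row 18 [10010]: clauses=TTF -> 0
  row 19 [10011]: clauses=TTF -> 0
  row 20 [10100]: clauses=TFT -> 0
  row 21 [10101]: clauses=TFT -> 0
  row 22 [10110]: clauses=FFT -> 0
  row 23 [10111]: clauses=FFT -> 0
  row 24 [11000]: clauses=TTT -> 1
  row 25 [11001]: clauses=TTT -> 1
  row 26 [11010]: clauses=TTF -> 0
  row 27 [11011]: clauses=TTF -> 0
  row 28 [11100]: clauses=TFT -> 0
  row 29 [11101]: clauses=TFT -> 0
  row 30 [11110]: clauses=TFT -> 0
  row 31 [11111]: clauses=TFT -> 0
Full result column, 8 rows per line (x1,x2 fixed per line; x3,x4,x5 runs 000..111 left to right):
  rows 0-7 [x1,x2=00]: 11001100  (ones: 4)
  rows 8-15 [x1,x2=01]: 11001111  (ones: 6)
  rows 16-23 [x1,x2=10]: 11000000  (ones: 2)
  rows 24-31 [x1,x2=11]: 11000000  (ones: 2)
Satisfying assignments = 4+6+2+2 = 14

14


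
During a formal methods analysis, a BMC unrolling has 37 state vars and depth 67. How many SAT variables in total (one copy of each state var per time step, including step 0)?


BMC unrolls to depth k, creating one copy of each state var for steps 0..k.
Step count = 67 + 1 = 68 (steps 0 through 67)
Vars per step = 37
Total = 37 * 68 = 2516

2516


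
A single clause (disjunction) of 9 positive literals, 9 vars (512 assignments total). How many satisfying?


Step 1: Total=2^9=512
Step 2: Unsat when all 9 false: 2^0=1
Step 3: Sat=512-1=511

511


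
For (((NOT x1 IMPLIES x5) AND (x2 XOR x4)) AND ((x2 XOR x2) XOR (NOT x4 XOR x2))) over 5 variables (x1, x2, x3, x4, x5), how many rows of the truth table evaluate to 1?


Formula: (((NOT x1 IMPLIES x5) AND (x2 XOR x4)) AND ((x2 XOR x2) XOR (NOT x4 XOR x2))) over 5 vars (32 rows)
Evaluate each row (x1, x2, x3, x4, x5 as bits, MSB first):
  row 0 [00000]: (((NOT 0 IMPLIES 0) AND (0 XOR 0)) AND ((0 XOR 0) XOR (NOT 0 XOR 0))) -> 0
  row 1 [00001]: (((NOT 0 IMPLIES 1) AND (0 XOR 0)) AND ((0 XOR 0) XOR (NOT 0 XOR 0))) -> 0
  row 2 [00010]: (((NOT 0 IMPLIES 0) AND (0 XOR 1)) AND ((0 XOR 0) XOR (NOT 1 XOR 0))) -> 0
  row 3 [00011]: (((NOT 0 IMPLIES 1) AND (0 XOR 1)) AND ((0 XOR 0) XOR (NOT 1 XOR 0))) -> 0
  row 4 [00100]: (((NOT 0 IMPLIES 0) AND (0 XOR 0)) AND ((0 XOR 0) XOR (NOT 0 XOR 0))) -> 0
  row 5 [00101]: (((NOT 0 IMPLIES 1) AND (0 XOR 0)) AND ((0 XOR 0) XOR (NOT 0 XOR 0))) -> 0
  row 6 [00110]: (((NOT 0 IMPLIES 0) AND (0 XOR 1)) AND ((0 XOR 0) XOR (NOT 1 XOR 0))) -> 0
  row 7 [00111]: (((NOT 0 IMPLIES 1) AND (0 XOR 1)) AND ((0 XOR 0) XOR (NOT 1 XOR 0))) -> 0
  row 8 [01000]: (((NOT 0 IMPLIES 0) AND (1 XOR 0)) AND ((1 XOR 1) XOR (NOT 0 XOR 1))) -> 0
  row 9 [01001]: (((NOT 0 IMPLIES 1) AND (1 XOR 0)) AND ((1 XOR 1) XOR (NOT 0 XOR 1))) -> 0
  row 10 [01010]: (((NOT 0 IMPLIES 0) AND (1 XOR 1)) AND ((1 XOR 1) XOR (NOT 1 XOR 1))) -> 0
  row 11 [01011]: (((NOT 0 IMPLIES 1) AND (1 XOR 1)) AND ((1 XOR 1) XOR (NOT 1 XOR 1))) -> 0
  row 12 [01100]: (((NOT 0 IMPLIES 0) AND (1 XOR 0)) AND ((1 XOR 1) XOR (NOT 0 XOR 1))) -> 0
  row 13 [01101]: (((NOT 0 IMPLIES 1) AND (1 XOR 0)) AND ((1 XOR 1) XOR (NOT 0 XOR 1))) -> 0
  row 14 [01110]: (((NOT 0 IMPLIES 0) AND (1 XOR 1)) AND ((1 XOR 1) XOR (NOT 1 XOR 1))) -> 0
  row 15 [01111]: (((NOT 0 IMPLIES 1) AND (1 XOR 1)) AND ((1 XOR 1) XOR (NOT 1 XOR 1))) -> 0
  row 16 [10000]: (((NOT 1 IMPLIES 0) AND (0 XOR 0)) AND ((0 XOR 0) XOR (NOT 0 XOR 0))) -> 0
  row 17 [10001]: (((NOT 1 IMPLIES 1) AND (0 XOR 0)) AND ((0 XOR 0) XOR (NOT 0 XOR 0))) -> 0
  row 18 [10010]: (((NOT 1 IMPLIES 0) AND (0 XOR 1)) AND ((0 XOR 0) XOR (NOT 1 XOR 0))) -> 0
  row 19 [10011]: (((NOT 1 IMPLIES 1) AND (0 XOR 1)) AND ((0 XOR 0) XOR (NOT 1 XOR 0))) -> 0
  row 20 [10100]: (((NOT 1 IMPLIES 0) AND (0 XOR 0)) AND ((0 XOR 0) XOR (NOT 0 XOR 0))) -> 0
  row 21 [10101]: (((NOT 1 IMPLIES 1) AND (0 XOR 0)) AND ((0 XOR 0) XOR (NOT 0 XOR 0))) -> 0
  row 22 [10110]: (((NOT 1 IMPLIES 0) AND (0 XOR 1)) AND ((0 XOR 0) XOR (NOT 1 XOR 0))) -> 0
  row 23 [10111]: (((NOT 1 IMPLIES 1) AND (0 XOR 1)) AND ((0 XOR 0) XOR (NOT 1 XOR 0))) -> 0
  row 24 [11000]: (((NOT 1 IMPLIES 0) AND (1 XOR 0)) AND ((1 XOR 1) XOR (NOT 0 XOR 1))) -> 0
  row 25 [11001]: (((NOT 1 IMPLIES 1) AND (1 XOR 0)) AND ((1 XOR 1) XOR (NOT 0 XOR 1))) -> 0
  row 26 [11010]: (((NOT 1 IMPLIES 0) AND (1 XOR 1)) AND ((1 XOR 1) XOR (NOT 1 XOR 1))) -> 0
  row 27 [11011]: (((NOT 1 IMPLIES 1) AND (1 XOR 1)) AND ((1 XOR 1) XOR (NOT 1 XOR 1))) -> 0
  row 28 [11100]: (((NOT 1 IMPLIES 0) AND (1 XOR 0)) AND ((1 XOR 1) XOR (NOT 0 XOR 1))) -> 0
  row 29 [11101]: (((NOT 1 IMPLIES 1) AND (1 XOR 0)) AND ((1 XOR 1) XOR (NOT 0 XOR 1))) -> 0
  row 30 [11110]: (((NOT 1 IMPLIES 0) AND (1 XOR 1)) AND ((1 XOR 1) XOR (NOT 1 XOR 1))) -> 0
  row 31 [11111]: (((NOT 1 IMPLIES 1) AND (1 XOR 1)) AND ((1 XOR 1) XOR (NOT 1 XOR 1))) -> 0
Full result column, 8 rows per line (x1,x2 fixed per line; x3,x4,x5 runs 000..111 left to right):
  rows 0-7 [x1,x2=00]: 00000000  (ones: 0)
  rows 8-15 [x1,x2=01]: 00000000  (ones: 0)
  rows 16-23 [x1,x2=10]: 00000000  (ones: 0)
  rows 24-31 [x1,x2=11]: 00000000  (ones: 0)
Count of 1-rows = 0+0+0+0 = 0

0


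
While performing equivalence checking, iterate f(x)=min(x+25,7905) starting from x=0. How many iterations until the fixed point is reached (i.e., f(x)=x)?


Step 1: x=0, cap=7905, increment=25
Step 2: x grows by 25 each step until capped at 7905; fixed point is x=7905
Step 3: iterations = ceil(7905/25) = 317

317


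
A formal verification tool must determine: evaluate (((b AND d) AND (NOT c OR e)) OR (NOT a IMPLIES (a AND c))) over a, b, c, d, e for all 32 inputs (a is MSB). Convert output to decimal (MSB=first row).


Formula: (((b AND d) AND (NOT c OR e)) OR (NOT a IMPLIES (a AND c))) over a, b, c, d, e (32 rows)
Evaluate each row (bits = a,b,c,d,e, MSB first):
  row 0 [00000]: (((0 AND 0) AND (NOT 0 OR 0)) OR (NOT 0 IMPLIES (0 AND 0))) -> 0
  row 1 [00001]: (((0 AND 0) AND (NOT 0 OR 1)) OR (NOT 0 IMPLIES (0 AND 0))) -> 0
  row 2 [00010]: (((0 AND 1) AND (NOT 0 OR 0)) OR (NOT 0 IMPLIES (0 AND 0))) -> 0
  row 3 [00011]: (((0 AND 1) AND (NOT 0 OR 1)) OR (NOT 0 IMPLIES (0 AND 0))) -> 0
  row 4 [00100]: (((0 AND 0) AND (NOT 1 OR 0)) OR (NOT 0 IMPLIES (0 AND 1))) -> 0
  row 5 [00101]: (((0 AND 0) AND (NOT 1 OR 1)) OR (NOT 0 IMPLIES (0 AND 1))) -> 0
  row 6 [00110]: (((0 AND 1) AND (NOT 1 OR 0)) OR (NOT 0 IMPLIES (0 AND 1))) -> 0
  row 7 [00111]: (((0 AND 1) AND (NOT 1 OR 1)) OR (NOT 0 IMPLIES (0 AND 1))) -> 0
  row 8 [01000]: (((1 AND 0) AND (NOT 0 OR 0)) OR (NOT 0 IMPLIES (0 AND 0))) -> 0
  row 9 [01001]: (((1 AND 0) AND (NOT 0 OR 1)) OR (NOT 0 IMPLIES (0 AND 0))) -> 0
  row 10 [01010]: (((1 AND 1) AND (NOT 0 OR 0)) OR (NOT 0 IMPLIES (0 AND 0))) -> 1
  row 11 [01011]: (((1 AND 1) AND (NOT 0 OR 1)) OR (NOT 0 IMPLIES (0 AND 0))) -> 1
  row 12 [01100]: (((1 AND 0) AND (NOT 1 OR 0)) OR (NOT 0 IMPLIES (0 AND 1))) -> 0
  row 13 [01101]: (((1 AND 0) AND (NOT 1 OR 1)) OR (NOT 0 IMPLIES (0 AND 1))) -> 0
  row 14 [01110]: (((1 AND 1) AND (NOT 1 OR 0)) OR (NOT 0 IMPLIES (0 AND 1))) -> 0
  row 15 [01111]: (((1 AND 1) AND (NOT 1 OR 1)) OR (NOT 0 IMPLIES (0 AND 1))) -> 1
  row 16 [10000]: (((0 AND 0) AND (NOT 0 OR 0)) OR (NOT 1 IMPLIES (1 AND 0))) -> 1
  row 17 [10001]: (((0 AND 0) AND (NOT 0 OR 1)) OR (NOT 1 IMPLIES (1 AND 0))) -> 1
  row 18 [10010]: (((0 AND 1) AND (NOT 0 OR 0)) OR (NOT 1 IMPLIES (1 AND 0))) -> 1
  row 19 [10011]: (((0 AND 1) AND (NOT 0 OR 1)) OR (NOT 1 IMPLIES (1 AND 0))) -> 1
  row 20 [10100]: (((0 AND 0) AND (NOT 1 OR 0)) OR (NOT 1 IMPLIES (1 AND 1))) -> 1
  row 21 [10101]: (((0 AND 0) AND (NOT 1 OR 1)) OR (NOT 1 IMPLIES (1 AND 1))) -> 1
  row 22 [10110]: (((0 AND 1) AND (NOT 1 OR 0)) OR (NOT 1 IMPLIES (1 AND 1))) -> 1
  row 23 [10111]: (((0 AND 1) AND (NOT 1 OR 1)) OR (NOT 1 IMPLIES (1 AND 1))) -> 1
  row 24 [11000]: (((1 AND 0) AND (NOT 0 OR 0)) OR (NOT 1 IMPLIES (1 AND 0))) -> 1
  row 25 [11001]: (((1 AND 0) AND (NOT 0 OR 1)) OR (NOT 1 IMPLIES (1 AND 0))) -> 1
  row 26 [11010]: (((1 AND 1) AND (NOT 0 OR 0)) OR (NOT 1 IMPLIES (1 AND 0))) -> 1
  row 27 [11011]: (((1 AND 1) AND (NOT 0 OR 1)) OR (NOT 1 IMPLIES (1 AND 0))) -> 1
  row 28 [11100]: (((1 AND 0) AND (NOT 1 OR 0)) OR (NOT 1 IMPLIES (1 AND 1))) -> 1
  row 29 [11101]: (((1 AND 0) AND (NOT 1 OR 1)) OR (NOT 1 IMPLIES (1 AND 1))) -> 1
  row 30 [11110]: (((1 AND 1) AND (NOT 1 OR 0)) OR (NOT 1 IMPLIES (1 AND 1))) -> 1
  row 31 [11111]: (((1 AND 1) AND (NOT 1 OR 1)) OR (NOT 1 IMPLIES (1 AND 1))) -> 1
Full result column, 4 rows per line (a,b,c fixed per line; d,e runs 00..11 left to right):
  rows 0-3 [a,b,c=000]: 0000  = hex 0
  rows 4-7 [a,b,c=001]: 0000  = hex 0
  rows 8-11 [a,b,c=010]: 0011  = hex 3
  rows 12-15 [a,b,c=011]: 0001  = hex 1
  rows 16-19 [a,b,c=100]: 1111  = hex F
  rows 20-23 [a,b,c=101]: 1111  = hex F
  rows 24-27 [a,b,c=110]: 1111  = hex F
  rows 28-31 [a,b,c=111]: 1111  = hex F
Output column (row 0 .. row 31) = 00000000001100011111111111111111
Output column grouped in 4s = 0000 0000 0011 0001 1111 1111 1111 1111 = 0x0031FFFF
Convert to decimal digit by digit (value = value*16 + digit):
  0 -> 0
  0*16 + 0 = 0
  0*16 + 3 = 3
  3*16 + 1 = 49
  49*16 + 15 (F) = 799
  799*16 + 15 (F) = 12799
  12799*16 + 15 (F) = 204799
  204799*16 + 15 (F) = 3276799
Decimal = 3276799

3276799


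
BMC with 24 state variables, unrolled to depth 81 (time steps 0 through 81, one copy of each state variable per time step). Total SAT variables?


BMC unrolls to depth k, creating one copy of each state var for steps 0..k.
Step count = 81 + 1 = 82 (steps 0 through 81)
Vars per step = 24
Total = 24 * 82 = 1968

1968


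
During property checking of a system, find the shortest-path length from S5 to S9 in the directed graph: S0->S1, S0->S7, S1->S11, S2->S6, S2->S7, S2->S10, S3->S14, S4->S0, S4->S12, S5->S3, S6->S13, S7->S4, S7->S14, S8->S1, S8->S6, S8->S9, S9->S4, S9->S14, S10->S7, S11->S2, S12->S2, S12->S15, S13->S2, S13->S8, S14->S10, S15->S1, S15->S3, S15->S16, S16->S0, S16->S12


BFS layer-by-layer from S5:
  dist 0: {S5}
  dist 1: {S3}
  dist 2: {S14}
  dist 3: {S10}
  dist 4: {S7}
  dist 5: {S4}
  dist 6: {S0, S12}
  dist 7: {S1, S2, S15}
  dist 8: {S6, S11, S16}
  dist 9: {S13}
  dist 10: {S8}
  dist 11: {S9}
  -> S9 reached at distance 11
Shortest path length = 11

11


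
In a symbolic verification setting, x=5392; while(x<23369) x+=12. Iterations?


Step 1: x goes from 5392 toward 23369 by 12; the body runs while x<23369, so iterations = ceil((bound-start)/step)
Step 2: Distance=17977
Step 3: ceil(17977/12)=1499

1499


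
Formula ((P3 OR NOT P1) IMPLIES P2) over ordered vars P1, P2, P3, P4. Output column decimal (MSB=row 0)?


Formula: ((P3 OR NOT P1) IMPLIES P2) over P1, P2, P3, P4 (16 rows)
Evaluate each row (bits = P1,P2,P3,P4, MSB first):
  row 0 [0000]: ((0 OR NOT 0) IMPLIES 0) -> 0
  row 1 [0001]: ((0 OR NOT 0) IMPLIES 0) -> 0
  row 2 [0010]: ((1 OR NOT 0) IMPLIES 0) -> 0
  row 3 [0011]: ((1 OR NOT 0) IMPLIES 0) -> 0
  row 4 [0100]: ((0 OR NOT 0) IMPLIES 1) -> 1
  row 5 [0101]: ((0 OR NOT 0) IMPLIES 1) -> 1
  row 6 [0110]: ((1 OR NOT 0) IMPLIES 1) -> 1
  row 7 [0111]: ((1 OR NOT 0) IMPLIES 1) -> 1
  row 8 [1000]: ((0 OR NOT 1) IMPLIES 0) -> 1
  row 9 [1001]: ((0 OR NOT 1) IMPLIES 0) -> 1
  row 10 [1010]: ((1 OR NOT 1) IMPLIES 0) -> 0
  row 11 [1011]: ((1 OR NOT 1) IMPLIES 0) -> 0
  row 12 [1100]: ((0 OR NOT 1) IMPLIES 1) -> 1
  row 13 [1101]: ((0 OR NOT 1) IMPLIES 1) -> 1
  row 14 [1110]: ((1 OR NOT 1) IMPLIES 1) -> 1
  row 15 [1111]: ((1 OR NOT 1) IMPLIES 1) -> 1
Full result column, 4 rows per line (P1,P2 fixed per line; P3,P4 runs 00..11 left to right):
  rows 0-3 [P1,P2=00]: 0000  = hex 0
  rows 4-7 [P1,P2=01]: 1111  = hex F
  rows 8-11 [P1,P2=10]: 1100  = hex C
  rows 12-15 [P1,P2=11]: 1111  = hex F
Output column (row 0 .. row 15) = 0000111111001111
Output column grouped in 4s = 0000 1111 1100 1111 = 0x0FCF
Convert to decimal digit by digit (value = value*16 + digit):
  0 -> 0
  0*16 + 15 (F) = 15
  15*16 + 12 (C) = 252
  252*16 + 15 (F) = 4047
Decimal = 4047

4047


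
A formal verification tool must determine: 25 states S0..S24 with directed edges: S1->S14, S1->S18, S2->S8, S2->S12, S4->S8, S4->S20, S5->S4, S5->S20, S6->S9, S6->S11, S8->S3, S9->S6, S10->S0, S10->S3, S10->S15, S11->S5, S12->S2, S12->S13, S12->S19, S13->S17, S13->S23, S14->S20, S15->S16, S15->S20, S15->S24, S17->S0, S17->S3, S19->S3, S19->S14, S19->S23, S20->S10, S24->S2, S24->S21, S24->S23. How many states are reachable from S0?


BFS from S0:
  layer 0: {S0}
Reachable set: {S0}
Count = 1

1


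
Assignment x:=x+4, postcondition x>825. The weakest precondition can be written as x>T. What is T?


Formula: wp(x:=E, P) = P[E/x] (substitute E for x in postcondition)
Step 1: Postcondition: x>825
Step 2: Substitute x+4 for x: x+4>825
Step 3: Solve for x: x > 825-4 = 821

821


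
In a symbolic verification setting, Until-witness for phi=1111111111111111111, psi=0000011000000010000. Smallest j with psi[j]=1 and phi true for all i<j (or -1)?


(phi U psi) at 0: need smallest j with psi[j]=1 and phi[i]=1 for all i in [0,j).
Scan from step 0:
  step 0: phi=1, psi=0 -> continue
  step 1: phi=1, psi=0 -> continue
  step 2: phi=1, psi=0 -> continue
  step 3: phi=1, psi=0 -> continue
  step 5: psi=1 and phi held for [0,5) -> witness found
Witness step = 5

5


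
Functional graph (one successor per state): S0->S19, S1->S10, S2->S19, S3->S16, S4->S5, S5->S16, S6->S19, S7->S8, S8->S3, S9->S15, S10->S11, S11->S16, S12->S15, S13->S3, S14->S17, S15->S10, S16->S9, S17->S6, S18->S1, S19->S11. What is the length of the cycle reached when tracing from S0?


Trace from S0 until a state repeats:
  S0 -> S19 -> S11 -> S16 -> S9 -> S15 -> S10 -> S11
S11 first seen at step 2, revisited at step 7.
Cycle length = 7 - 2 = 5

5


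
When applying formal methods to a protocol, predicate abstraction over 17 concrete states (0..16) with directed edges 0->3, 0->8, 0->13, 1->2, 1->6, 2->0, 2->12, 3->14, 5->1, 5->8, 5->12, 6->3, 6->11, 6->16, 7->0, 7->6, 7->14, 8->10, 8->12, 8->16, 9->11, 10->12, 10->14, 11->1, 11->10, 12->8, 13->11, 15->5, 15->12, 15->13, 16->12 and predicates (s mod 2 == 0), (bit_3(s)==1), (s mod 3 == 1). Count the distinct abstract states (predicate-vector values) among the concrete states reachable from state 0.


BFS from 0:
Concrete reachable: {0, 1, 2, 3, 6, 8, 10, 11, 12, 13, 14, 16}
Abstract via predicates (s mod 2 == 0), (bit_3(s)==1), (s mod 3 == 1):
  (0,0,0) <- {3}
  (0,0,1) <- {1}
  (0,1,0) <- {11}
  (0,1,1) <- {13}
  (1,0,0) <- {0, 2, 6}
  (1,0,1) <- {16}
  (1,1,0) <- {8, 12, 14}
  (1,1,1) <- {10}
Distinct abstract states = 8

8


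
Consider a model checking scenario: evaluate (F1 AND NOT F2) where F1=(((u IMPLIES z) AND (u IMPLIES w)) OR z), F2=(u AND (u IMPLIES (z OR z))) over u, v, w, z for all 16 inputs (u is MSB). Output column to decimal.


F1 = (((u IMPLIES z) AND (u IMPLIES w)) OR z)
F2 = (u AND (u IMPLIES (z OR z)))
Counterexample to F1=>F2 is where F1=1 and F2=0.
Evaluate each row (bits = u,v,w,z, MSB first):
  row 0 [0000]: F1=1 F2=0 -> F1&~F2 -> 1
  row 1 [0001]: F1=1 F2=0 -> F1&~F2 -> 1
  row 2 [0010]: F1=1 F2=0 -> F1&~F2 -> 1
  row 3 [0011]: F1=1 F2=0 -> F1&~F2 -> 1
  row 4 [0100]: F1=1 F2=0 -> F1&~F2 -> 1
  row 5 [0101]: F1=1 F2=0 -> F1&~F2 -> 1
  row 6 [0110]: F1=1 F2=0 -> F1&~F2 -> 1
  row 7 [0111]: F1=1 F2=0 -> F1&~F2 -> 1
  row 8 [1000]: F1=0 F2=0 -> F1&~F2 -> 0
  row 9 [1001]: F1=1 F2=1 -> F1&~F2 -> 0
  row 10 [1010]: F1=0 F2=0 -> F1&~F2 -> 0
  row 11 [1011]: F1=1 F2=1 -> F1&~F2 -> 0
  row 12 [1100]: F1=0 F2=0 -> F1&~F2 -> 0
  row 13 [1101]: F1=1 F2=1 -> F1&~F2 -> 0
  row 14 [1110]: F1=0 F2=0 -> F1&~F2 -> 0
  row 15 [1111]: F1=1 F2=1 -> F1&~F2 -> 0
Full result column, 4 rows per line (u,v fixed per line; w,z runs 00..11 left to right):
  rows 0-3 [u,v=00]: 1111  = hex F
  rows 4-7 [u,v=01]: 1111  = hex F
  rows 8-11 [u,v=10]: 0000  = hex 0
  rows 12-15 [u,v=11]: 0000  = hex 0
Counterexample vector (row 0 .. row 15) = 1111111100000000
Output column grouped in 4s = 1111 1111 0000 0000 = 0xFF00
Convert to decimal digit by digit (value = value*16 + digit):
  F -> 15
  15*16 + 15 (F) = 255
  255*16 + 0 = 4080
  4080*16 + 0 = 65280
Decimal = 65280

65280


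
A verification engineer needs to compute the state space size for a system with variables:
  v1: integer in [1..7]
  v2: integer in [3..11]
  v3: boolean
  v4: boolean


State space = product of domain sizes of all variables.
Domain sizes:
  v1 (integer in [1..7]): 7
  v2 (integer in [3..11]): 9
  v3 (boolean): 2
  v4 (boolean): 2
Product = 7 * 9 * 2 * 2 = 252

252


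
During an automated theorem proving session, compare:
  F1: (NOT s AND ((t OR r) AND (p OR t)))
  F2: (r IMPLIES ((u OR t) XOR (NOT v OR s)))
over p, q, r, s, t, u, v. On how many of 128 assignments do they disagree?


F1 = (NOT s AND ((t OR r) AND (p OR t)))
F2 = (r IMPLIES ((u OR t) XOR (NOT v OR s)))
Evaluate both on each of 128 rows (bits = p,q,r,s,t,u,v):
  row 0 [0000000]: F1=0 F2=1 (differ) -> 1
  row 1 [0000001]: F1=0 F2=1 (differ) -> 1
  row 2 [0000010]: F1=0 F2=1 (differ) -> 1
  row 3 [0000011]: F1=0 F2=1 (differ) -> 1
  row 4 [0000100]: F1=1 F2=1 -> 0
  (every remaining row is evaluated the same way; all 128 results are listed next)
Full result column, 8 rows per line (p,q,r,s fixed per line; t,u,v runs 000..111 left to right):
  rows 0-7 [p,q,r,s=0000]: 11110000  (ones: 4)
  rows 8-15 [p,q,r,s=0001]: 11111111  (ones: 8)
  rows 16-23 [p,q,r,s=0010]: 10011010  (ones: 4)
  rows 24-31 [p,q,r,s=0011]: 11000000  (ones: 2)
  rows 32-39 [p,q,r,s=0100]: 11110000  (ones: 4)
  rows 40-47 [p,q,r,s=0101]: 11111111  (ones: 8)
  rows 48-55 [p,q,r,s=0110]: 10011010  (ones: 4)
  rows 56-63 [p,q,r,s=0111]: 11000000  (ones: 2)
  rows 64-71 [p,q,r,s=1000]: 11110000  (ones: 4)
  rows 72-79 [p,q,r,s=1001]: 11111111  (ones: 8)
  rows 80-87 [p,q,r,s=1010]: 01101010  (ones: 4)
  rows 88-95 [p,q,r,s=1011]: 11000000  (ones: 2)
  rows 96-103 [p,q,r,s=1100]: 11110000  (ones: 4)
  rows 104-111 [p,q,r,s=1101]: 11111111  (ones: 8)
  rows 112-119 [p,q,r,s=1110]: 01101010  (ones: 4)
  rows 120-127 [p,q,r,s=1111]: 11000000  (ones: 2)
Disagreements = 4+8+4+2+4+8+4+2+4+8+4+2+4+8+4+2 = 72

72


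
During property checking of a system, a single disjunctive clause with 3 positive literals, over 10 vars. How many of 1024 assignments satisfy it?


Step 1: Total=2^10=1024
Step 2: Unsat when all 3 false: 2^7=128
Step 3: Sat=1024-128=896

896


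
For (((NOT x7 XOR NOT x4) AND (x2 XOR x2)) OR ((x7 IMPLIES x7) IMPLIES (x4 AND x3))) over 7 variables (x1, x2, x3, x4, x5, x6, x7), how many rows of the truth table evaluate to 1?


Formula: (((NOT x7 XOR NOT x4) AND (x2 XOR x2)) OR ((x7 IMPLIES x7) IMPLIES (x4 AND x3))) over 7 vars (128 rows)
Evaluate each row (x1, x2, x3, x4, x5, x6, x7 as bits, MSB first):
  row 0 [0000000]: (((NOT 0 XOR NOT 0) AND (0 XOR 0)) OR ((0 IMPLIES 0) IMPLIES (0 AND 0))) -> 0
  row 1 [0000001]: (((NOT 1 XOR NOT 0) AND (0 XOR 0)) OR ((1 IMPLIES 1) IMPLIES (0 AND 0))) -> 0
  row 2 [0000010]: (((NOT 0 XOR NOT 0) AND (0 XOR 0)) OR ((0 IMPLIES 0) IMPLIES (0 AND 0))) -> 0
  row 3 [0000011]: (((NOT 1 XOR NOT 0) AND (0 XOR 0)) OR ((1 IMPLIES 1) IMPLIES (0 AND 0))) -> 0
  row 4 [0000100]: (((NOT 0 XOR NOT 0) AND (0 XOR 0)) OR ((0 IMPLIES 0) IMPLIES (0 AND 0))) -> 0
  (every remaining row is evaluated the same way; all 128 results are listed next)
Full result column, 8 rows per line (x1,x2,x3,x4 fixed per line; x5,x6,x7 runs 000..111 left to right):
  rows 0-7 [x1,x2,x3,x4=0000]: 00000000  (ones: 0)
  rows 8-15 [x1,x2,x3,x4=0001]: 00000000  (ones: 0)
  rows 16-23 [x1,x2,x3,x4=0010]: 00000000  (ones: 0)
  rows 24-31 [x1,x2,x3,x4=0011]: 11111111  (ones: 8)
  rows 32-39 [x1,x2,x3,x4=0100]: 00000000  (ones: 0)
  rows 40-47 [x1,x2,x3,x4=0101]: 00000000  (ones: 0)
  rows 48-55 [x1,x2,x3,x4=0110]: 00000000  (ones: 0)
  rows 56-63 [x1,x2,x3,x4=0111]: 11111111  (ones: 8)
  rows 64-71 [x1,x2,x3,x4=1000]: 00000000  (ones: 0)
  rows 72-79 [x1,x2,x3,x4=1001]: 00000000  (ones: 0)
  rows 80-87 [x1,x2,x3,x4=1010]: 00000000  (ones: 0)
  rows 88-95 [x1,x2,x3,x4=1011]: 11111111  (ones: 8)
  rows 96-103 [x1,x2,x3,x4=1100]: 00000000  (ones: 0)
  rows 104-111 [x1,x2,x3,x4=1101]: 00000000  (ones: 0)
  rows 112-119 [x1,x2,x3,x4=1110]: 00000000  (ones: 0)
  rows 120-127 [x1,x2,x3,x4=1111]: 11111111  (ones: 8)
Count of 1-rows = 0+0+0+8+0+0+0+8+0+0+0+8+0+0+0+8 = 32

32


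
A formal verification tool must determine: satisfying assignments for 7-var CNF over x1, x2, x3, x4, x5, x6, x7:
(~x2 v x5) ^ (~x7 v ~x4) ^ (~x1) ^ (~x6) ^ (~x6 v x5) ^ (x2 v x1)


CNF with 6 clauses over 7 vars (128 assignments).
An assignment satisfies CNF iff every clause has >=1 true literal.
Check each row (bits = x1,x2,x3,x4,x5,x6,x7; clause T/F shown):
  row 0 [0000000]: clauses=TTTTTF -> 0
  row 1 [0000001]: clauses=TTTTTF -> 0
  row 2 [0000010]: clauses=TTTFFF -> 0
  row 3 [0000011]: clauses=TTTFFF -> 0
  row 4 [0000100]: clauses=TTTTTF -> 0
  (every remaining row is evaluated the same way; all 128 results are listed next)
Full result column, 8 rows per line (x1,x2,x3,x4 fixed per line; x5,x6,x7 runs 000..111 left to right):
  rows 0-7 [x1,x2,x3,x4=0000]: 00000000  (ones: 0)
  rows 8-15 [x1,x2,x3,x4=0001]: 00000000  (ones: 0)
  rows 16-23 [x1,x2,x3,x4=0010]: 00000000  (ones: 0)
  rows 24-31 [x1,x2,x3,x4=0011]: 00000000  (ones: 0)
  rows 32-39 [x1,x2,x3,x4=0100]: 00001100  (ones: 2)
  rows 40-47 [x1,x2,x3,x4=0101]: 00001000  (ones: 1)
  rows 48-55 [x1,x2,x3,x4=0110]: 00001100  (ones: 2)
  rows 56-63 [x1,x2,x3,x4=0111]: 00001000  (ones: 1)
  rows 64-71 [x1,x2,x3,x4=1000]: 00000000  (ones: 0)
  rows 72-79 [x1,x2,x3,x4=1001]: 00000000  (ones: 0)
  rows 80-87 [x1,x2,x3,x4=1010]: 00000000  (ones: 0)
  rows 88-95 [x1,x2,x3,x4=1011]: 00000000  (ones: 0)
  rows 96-103 [x1,x2,x3,x4=1100]: 00000000  (ones: 0)
  rows 104-111 [x1,x2,x3,x4=1101]: 00000000  (ones: 0)
  rows 112-119 [x1,x2,x3,x4=1110]: 00000000  (ones: 0)
  rows 120-127 [x1,x2,x3,x4=1111]: 00000000  (ones: 0)
Satisfying assignments = 0+0+0+0+2+1+2+1+0+0+0+0+0+0+0+0 = 6

6


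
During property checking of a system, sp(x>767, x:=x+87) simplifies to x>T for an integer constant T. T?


Formula: sp(P, x:=E) = exists old_x. (x = E[old_x/x]) AND P[old_x/x] (old_x is the value of x before the assignment; eliminate old_x by solving x = E[old_x/x] for old_x)
Step 1: Precondition P: x>767, i.e. old_x > 767
Step 2: Assignment gives x = old_x + 87, so old_x = x - 87
Step 3: Substitute into P: x - 87 > 767
Step 4: Simplify: x > 767+87 = 854

854


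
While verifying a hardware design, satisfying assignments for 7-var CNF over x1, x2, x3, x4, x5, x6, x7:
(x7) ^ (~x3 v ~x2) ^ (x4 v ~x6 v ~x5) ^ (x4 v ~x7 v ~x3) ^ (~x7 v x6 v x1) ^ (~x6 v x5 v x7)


CNF with 6 clauses over 7 vars (128 assignments).
An assignment satisfies CNF iff every clause has >=1 true literal.
Check each row (bits = x1,x2,x3,x4,x5,x6,x7; clause T/F shown):
  row 0 [0000000]: clauses=FTTTTT -> 0
  row 1 [0000001]: clauses=TTTTFT -> 0
  row 2 [0000010]: clauses=FTTTTF -> 0
  row 3 [0000011]: clauses=TTTTTT -> 1
  row 4 [0000100]: clauses=FTTTTT -> 0
  (every remaining row is evaluated the same way; all 128 results are listed next)
Full result column, 8 rows per line (x1,x2,x3,x4 fixed per line; x5,x6,x7 runs 000..111 left to right):
  rows 0-7 [x1,x2,x3,x4=0000]: 00010000  (ones: 1)
  rows 8-15 [x1,x2,x3,x4=0001]: 00010001  (ones: 2)
  rows 16-23 [x1,x2,x3,x4=0010]: 00000000  (ones: 0)
  rows 24-31 [x1,x2,x3,x4=0011]: 00010001  (ones: 2)
  rows 32-39 [x1,x2,x3,x4=0100]: 00010000  (ones: 1)
  rows 40-47 [x1,x2,x3,x4=0101]: 00010001  (ones: 2)
  rows 48-55 [x1,x2,x3,x4=0110]: 00000000  (ones: 0)
  rows 56-63 [x1,x2,x3,x4=0111]: 00000000  (ones: 0)
  rows 64-71 [x1,x2,x3,x4=1000]: 01010100  (ones: 3)
  rows 72-79 [x1,x2,x3,x4=1001]: 01010101  (ones: 4)
  rows 80-87 [x1,x2,x3,x4=1010]: 00000000  (ones: 0)
  rows 88-95 [x1,x2,x3,x4=1011]: 01010101  (ones: 4)
  rows 96-103 [x1,x2,x3,x4=1100]: 01010100  (ones: 3)
  rows 104-111 [x1,x2,x3,x4=1101]: 01010101  (ones: 4)
  rows 112-119 [x1,x2,x3,x4=1110]: 00000000  (ones: 0)
  rows 120-127 [x1,x2,x3,x4=1111]: 00000000  (ones: 0)
Satisfying assignments = 1+2+0+2+1+2+0+0+3+4+0+4+3+4+0+0 = 26

26


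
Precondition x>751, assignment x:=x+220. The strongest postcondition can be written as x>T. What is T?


Formula: sp(P, x:=E) = exists old_x. (x = E[old_x/x]) AND P[old_x/x] (old_x is the value of x before the assignment; eliminate old_x by solving x = E[old_x/x] for old_x)
Step 1: Precondition P: x>751, i.e. old_x > 751
Step 2: Assignment gives x = old_x + 220, so old_x = x - 220
Step 3: Substitute into P: x - 220 > 751
Step 4: Simplify: x > 751+220 = 971

971


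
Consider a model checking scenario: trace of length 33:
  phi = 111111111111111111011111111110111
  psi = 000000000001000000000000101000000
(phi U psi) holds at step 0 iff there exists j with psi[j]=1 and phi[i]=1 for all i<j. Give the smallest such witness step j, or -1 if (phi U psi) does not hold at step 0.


(phi U psi) at 0: need smallest j with psi[j]=1 and phi[i]=1 for all i in [0,j).
Scan from step 0:
  step 0: phi=1, psi=0 -> continue
  step 1: phi=1, psi=0 -> continue
  step 2: phi=1, psi=0 -> continue
  step 3: phi=1, psi=0 -> continue
  step 11: psi=1 and phi held for [0,11) -> witness found
Witness step = 11

11


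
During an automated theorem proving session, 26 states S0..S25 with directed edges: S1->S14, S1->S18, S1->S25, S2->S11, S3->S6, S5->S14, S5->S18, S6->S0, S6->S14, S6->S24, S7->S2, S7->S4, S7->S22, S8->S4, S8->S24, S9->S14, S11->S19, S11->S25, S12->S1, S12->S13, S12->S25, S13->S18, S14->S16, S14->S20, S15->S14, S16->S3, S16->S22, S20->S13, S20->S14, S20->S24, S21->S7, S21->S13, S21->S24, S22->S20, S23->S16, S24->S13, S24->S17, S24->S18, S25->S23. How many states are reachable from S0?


BFS from S0:
  layer 0: {S0}
Reachable set: {S0}
Count = 1

1


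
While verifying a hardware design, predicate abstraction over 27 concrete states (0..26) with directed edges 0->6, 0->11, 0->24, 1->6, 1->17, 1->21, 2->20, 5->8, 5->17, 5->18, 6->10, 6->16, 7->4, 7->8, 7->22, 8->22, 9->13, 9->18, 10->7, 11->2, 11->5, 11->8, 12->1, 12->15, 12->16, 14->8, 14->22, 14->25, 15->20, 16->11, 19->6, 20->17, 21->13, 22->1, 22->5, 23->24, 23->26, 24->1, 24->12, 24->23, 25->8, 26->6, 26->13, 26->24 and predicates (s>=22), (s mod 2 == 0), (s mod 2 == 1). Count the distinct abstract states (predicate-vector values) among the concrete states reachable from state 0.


BFS from 0:
Concrete reachable: {0, 1, 2, 4, 5, 6, 7, 8, 10, 11, 12, 13, 15, 16, 17, 18, 20, 21, 22, 23, 24, 26}
Abstract via predicates (s>=22), (s mod 2 == 0), (s mod 2 == 1):
  (0,0,1) <- {1, 5, 7, 11, 13, 15, 17, 21}
  (0,1,0) <- {0, 2, 4, 6, 8, 10, 12, 16, 18, 20}
  (1,0,1) <- {23}
  (1,1,0) <- {22, 24, 26}
Distinct abstract states = 4

4


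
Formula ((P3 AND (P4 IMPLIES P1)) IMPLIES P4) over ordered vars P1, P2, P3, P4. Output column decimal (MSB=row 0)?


Formula: ((P3 AND (P4 IMPLIES P1)) IMPLIES P4) over P1, P2, P3, P4 (16 rows)
Evaluate each row (bits = P1,P2,P3,P4, MSB first):
  row 0 [0000]: ((0 AND (0 IMPLIES 0)) IMPLIES 0) -> 1
  row 1 [0001]: ((0 AND (1 IMPLIES 0)) IMPLIES 1) -> 1
  row 2 [0010]: ((1 AND (0 IMPLIES 0)) IMPLIES 0) -> 0
  row 3 [0011]: ((1 AND (1 IMPLIES 0)) IMPLIES 1) -> 1
  row 4 [0100]: ((0 AND (0 IMPLIES 0)) IMPLIES 0) -> 1
  row 5 [0101]: ((0 AND (1 IMPLIES 0)) IMPLIES 1) -> 1
  row 6 [0110]: ((1 AND (0 IMPLIES 0)) IMPLIES 0) -> 0
  row 7 [0111]: ((1 AND (1 IMPLIES 0)) IMPLIES 1) -> 1
  row 8 [1000]: ((0 AND (0 IMPLIES 1)) IMPLIES 0) -> 1
  row 9 [1001]: ((0 AND (1 IMPLIES 1)) IMPLIES 1) -> 1
  row 10 [1010]: ((1 AND (0 IMPLIES 1)) IMPLIES 0) -> 0
  row 11 [1011]: ((1 AND (1 IMPLIES 1)) IMPLIES 1) -> 1
  row 12 [1100]: ((0 AND (0 IMPLIES 1)) IMPLIES 0) -> 1
  row 13 [1101]: ((0 AND (1 IMPLIES 1)) IMPLIES 1) -> 1
  row 14 [1110]: ((1 AND (0 IMPLIES 1)) IMPLIES 0) -> 0
  row 15 [1111]: ((1 AND (1 IMPLIES 1)) IMPLIES 1) -> 1
Full result column, 4 rows per line (P1,P2 fixed per line; P3,P4 runs 00..11 left to right):
  rows 0-3 [P1,P2=00]: 1101  = hex D
  rows 4-7 [P1,P2=01]: 1101  = hex D
  rows 8-11 [P1,P2=10]: 1101  = hex D
  rows 12-15 [P1,P2=11]: 1101  = hex D
Output column (row 0 .. row 15) = 1101110111011101
Output column grouped in 4s = 1101 1101 1101 1101 = 0xDDDD
Convert to decimal digit by digit (value = value*16 + digit):
  D -> 13
  13*16 + 13 (D) = 221
  221*16 + 13 (D) = 3549
  3549*16 + 13 (D) = 56797
Decimal = 56797

56797


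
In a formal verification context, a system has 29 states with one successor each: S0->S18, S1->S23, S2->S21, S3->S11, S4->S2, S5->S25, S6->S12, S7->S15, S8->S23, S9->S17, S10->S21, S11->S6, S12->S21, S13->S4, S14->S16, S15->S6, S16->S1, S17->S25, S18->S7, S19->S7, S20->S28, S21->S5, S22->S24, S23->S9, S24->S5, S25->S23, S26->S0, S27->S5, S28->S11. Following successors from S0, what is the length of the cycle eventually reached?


Trace from S0 until a state repeats:
  S0 -> S18 -> S7 -> S15 -> S6 -> S12 -> S21 -> S5 -> S25 -> S23 -> S9 -> S17 -> S25
S25 first seen at step 8, revisited at step 12.
Cycle length = 12 - 8 = 4

4


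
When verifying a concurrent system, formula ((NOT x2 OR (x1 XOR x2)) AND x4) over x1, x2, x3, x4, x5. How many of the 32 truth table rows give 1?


Formula: ((NOT x2 OR (x1 XOR x2)) AND x4) over 5 vars (32 rows)
Evaluate each row (x1, x2, x3, x4, x5 as bits, MSB first):
  row 0 [00000]: ((NOT 0 OR (0 XOR 0)) AND 0) -> 0
  row 1 [00001]: ((NOT 0 OR (0 XOR 0)) AND 0) -> 0
  row 2 [00010]: ((NOT 0 OR (0 XOR 0)) AND 1) -> 1
  row 3 [00011]: ((NOT 0 OR (0 XOR 0)) AND 1) -> 1
  row 4 [00100]: ((NOT 0 OR (0 XOR 0)) AND 0) -> 0
  row 5 [00101]: ((NOT 0 OR (0 XOR 0)) AND 0) -> 0
  row 6 [00110]: ((NOT 0 OR (0 XOR 0)) AND 1) -> 1
  row 7 [00111]: ((NOT 0 OR (0 XOR 0)) AND 1) -> 1
  row 8 [01000]: ((NOT 1 OR (0 XOR 1)) AND 0) -> 0
  row 9 [01001]: ((NOT 1 OR (0 XOR 1)) AND 0) -> 0
  row 10 [01010]: ((NOT 1 OR (0 XOR 1)) AND 1) -> 1
  row 11 [01011]: ((NOT 1 OR (0 XOR 1)) AND 1) -> 1
  row 12 [01100]: ((NOT 1 OR (0 XOR 1)) AND 0) -> 0
  row 13 [01101]: ((NOT 1 OR (0 XOR 1)) AND 0) -> 0
  row 14 [01110]: ((NOT 1 OR (0 XOR 1)) AND 1) -> 1
  row 15 [01111]: ((NOT 1 OR (0 XOR 1)) AND 1) -> 1
  row 16 [10000]: ((NOT 0 OR (1 XOR 0)) AND 0) -> 0
  row 17 [10001]: ((NOT 0 OR (1 XOR 0)) AND 0) -> 0
  row 18 [10010]: ((NOT 0 OR (1 XOR 0)) AND 1) -> 1
  row 19 [10011]: ((NOT 0 OR (1 XOR 0)) AND 1) -> 1
  row 20 [10100]: ((NOT 0 OR (1 XOR 0)) AND 0) -> 0
  row 21 [10101]: ((NOT 0 OR (1 XOR 0)) AND 0) -> 0
  row 22 [10110]: ((NOT 0 OR (1 XOR 0)) AND 1) -> 1
  row 23 [10111]: ((NOT 0 OR (1 XOR 0)) AND 1) -> 1
  row 24 [11000]: ((NOT 1 OR (1 XOR 1)) AND 0) -> 0
  row 25 [11001]: ((NOT 1 OR (1 XOR 1)) AND 0) -> 0
  row 26 [11010]: ((NOT 1 OR (1 XOR 1)) AND 1) -> 0
  row 27 [11011]: ((NOT 1 OR (1 XOR 1)) AND 1) -> 0
  row 28 [11100]: ((NOT 1 OR (1 XOR 1)) AND 0) -> 0
  row 29 [11101]: ((NOT 1 OR (1 XOR 1)) AND 0) -> 0
  row 30 [11110]: ((NOT 1 OR (1 XOR 1)) AND 1) -> 0
  row 31 [11111]: ((NOT 1 OR (1 XOR 1)) AND 1) -> 0
Full result column, 8 rows per line (x1,x2 fixed per line; x3,x4,x5 runs 000..111 left to right):
  rows 0-7 [x1,x2=00]: 00110011  (ones: 4)
  rows 8-15 [x1,x2=01]: 00110011  (ones: 4)
  rows 16-23 [x1,x2=10]: 00110011  (ones: 4)
  rows 24-31 [x1,x2=11]: 00000000  (ones: 0)
Count of 1-rows = 4+4+4+0 = 12

12


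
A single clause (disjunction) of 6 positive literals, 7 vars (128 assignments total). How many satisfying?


Step 1: Total=2^7=128
Step 2: Unsat when all 6 false: 2^1=2
Step 3: Sat=128-2=126

126


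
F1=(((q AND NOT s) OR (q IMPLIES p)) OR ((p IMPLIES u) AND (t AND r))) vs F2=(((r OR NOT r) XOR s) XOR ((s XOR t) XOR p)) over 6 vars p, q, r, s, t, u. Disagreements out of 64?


F1 = (((q AND NOT s) OR (q IMPLIES p)) OR ((p IMPLIES u) AND (t AND r)))
F2 = (((r OR NOT r) XOR s) XOR ((s XOR t) XOR p))
Evaluate both on each of 64 rows (bits = p,q,r,s,t,u):
  row 0 [000000]: F1=1 F2=1 -> 0
  row 1 [000001]: F1=1 F2=1 -> 0
  row 2 [000010]: F1=1 F2=0 (differ) -> 1
  row 3 [000011]: F1=1 F2=0 (differ) -> 1
  row 4 [000100]: F1=1 F2=1 -> 0
  (every remaining row is evaluated the same way; all 64 results are listed next)
Full result column, 8 rows per line (p,q,r fixed per line; s,t,u runs 000..111 left to right):
  rows 0-7 [p,q,r=000]: 00110011  (ones: 4)
  rows 8-15 [p,q,r=001]: 00110011  (ones: 4)
  rows 16-23 [p,q,r=010]: 00111100  (ones: 4)
  rows 24-31 [p,q,r=011]: 00111111  (ones: 6)
  rows 32-39 [p,q,r=100]: 11001100  (ones: 4)
  rows 40-47 [p,q,r=101]: 11001100  (ones: 4)
  rows 48-55 [p,q,r=110]: 11001100  (ones: 4)
  rows 56-63 [p,q,r=111]: 11001100  (ones: 4)
Disagreements = 4+4+4+6+4+4+4+4 = 34

34


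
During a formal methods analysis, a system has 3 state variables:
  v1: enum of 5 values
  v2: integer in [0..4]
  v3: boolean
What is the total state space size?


State space = product of domain sizes of all variables.
Domain sizes:
  v1 (enum of 5 values): 5
  v2 (integer in [0..4]): 5
  v3 (boolean): 2
Product = 5 * 5 * 2 = 50

50


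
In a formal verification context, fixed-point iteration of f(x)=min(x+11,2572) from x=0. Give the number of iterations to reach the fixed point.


Step 1: x=0, cap=2572, increment=11
Step 2: x grows by 11 each step until capped at 2572; fixed point is x=2572
Step 3: iterations = ceil(2572/11) = 234

234
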